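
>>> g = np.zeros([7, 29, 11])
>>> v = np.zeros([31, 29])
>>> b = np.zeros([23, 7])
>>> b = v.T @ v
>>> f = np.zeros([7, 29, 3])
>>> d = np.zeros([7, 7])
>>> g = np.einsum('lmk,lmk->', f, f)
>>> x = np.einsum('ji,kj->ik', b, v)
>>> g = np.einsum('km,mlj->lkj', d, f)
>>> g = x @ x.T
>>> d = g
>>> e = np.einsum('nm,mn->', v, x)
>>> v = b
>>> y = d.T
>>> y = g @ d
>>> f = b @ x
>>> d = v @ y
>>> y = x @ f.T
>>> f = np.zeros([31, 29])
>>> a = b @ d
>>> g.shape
(29, 29)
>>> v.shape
(29, 29)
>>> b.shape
(29, 29)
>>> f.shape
(31, 29)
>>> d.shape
(29, 29)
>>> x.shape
(29, 31)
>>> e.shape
()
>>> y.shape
(29, 29)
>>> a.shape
(29, 29)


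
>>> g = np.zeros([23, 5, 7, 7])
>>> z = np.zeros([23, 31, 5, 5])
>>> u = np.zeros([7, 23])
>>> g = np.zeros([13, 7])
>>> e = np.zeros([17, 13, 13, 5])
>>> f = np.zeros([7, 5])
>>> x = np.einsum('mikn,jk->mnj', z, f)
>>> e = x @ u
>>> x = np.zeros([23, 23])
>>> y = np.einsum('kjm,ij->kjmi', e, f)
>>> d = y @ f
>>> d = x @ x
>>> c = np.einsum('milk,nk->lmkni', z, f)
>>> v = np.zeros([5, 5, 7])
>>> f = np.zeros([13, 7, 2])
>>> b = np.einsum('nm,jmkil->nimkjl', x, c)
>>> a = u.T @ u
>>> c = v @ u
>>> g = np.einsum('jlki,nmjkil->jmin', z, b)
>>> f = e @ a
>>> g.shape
(23, 7, 5, 23)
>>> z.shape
(23, 31, 5, 5)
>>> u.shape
(7, 23)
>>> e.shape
(23, 5, 23)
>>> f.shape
(23, 5, 23)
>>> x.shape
(23, 23)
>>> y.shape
(23, 5, 23, 7)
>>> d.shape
(23, 23)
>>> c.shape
(5, 5, 23)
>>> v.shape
(5, 5, 7)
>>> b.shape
(23, 7, 23, 5, 5, 31)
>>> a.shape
(23, 23)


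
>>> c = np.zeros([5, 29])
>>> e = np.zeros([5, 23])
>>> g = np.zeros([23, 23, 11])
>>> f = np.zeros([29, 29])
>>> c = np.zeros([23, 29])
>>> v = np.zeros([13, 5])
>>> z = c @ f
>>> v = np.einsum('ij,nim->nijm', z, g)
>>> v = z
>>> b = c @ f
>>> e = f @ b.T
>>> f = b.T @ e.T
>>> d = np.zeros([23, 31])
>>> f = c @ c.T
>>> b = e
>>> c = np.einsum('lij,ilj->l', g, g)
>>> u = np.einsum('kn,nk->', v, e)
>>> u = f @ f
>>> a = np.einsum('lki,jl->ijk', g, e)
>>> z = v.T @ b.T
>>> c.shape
(23,)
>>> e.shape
(29, 23)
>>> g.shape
(23, 23, 11)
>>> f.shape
(23, 23)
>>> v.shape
(23, 29)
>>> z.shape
(29, 29)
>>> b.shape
(29, 23)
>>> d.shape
(23, 31)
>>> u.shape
(23, 23)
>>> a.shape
(11, 29, 23)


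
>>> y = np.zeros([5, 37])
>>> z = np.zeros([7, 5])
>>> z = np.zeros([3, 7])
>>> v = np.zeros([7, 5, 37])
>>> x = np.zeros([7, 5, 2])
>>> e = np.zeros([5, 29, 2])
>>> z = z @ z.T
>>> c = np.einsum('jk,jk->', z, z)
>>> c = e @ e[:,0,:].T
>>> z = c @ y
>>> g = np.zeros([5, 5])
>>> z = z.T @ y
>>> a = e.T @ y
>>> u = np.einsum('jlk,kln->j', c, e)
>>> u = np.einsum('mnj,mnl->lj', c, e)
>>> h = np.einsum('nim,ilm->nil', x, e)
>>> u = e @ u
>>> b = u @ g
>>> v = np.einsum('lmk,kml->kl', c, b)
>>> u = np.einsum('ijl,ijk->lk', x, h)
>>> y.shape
(5, 37)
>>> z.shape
(37, 29, 37)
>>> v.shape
(5, 5)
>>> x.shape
(7, 5, 2)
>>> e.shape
(5, 29, 2)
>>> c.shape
(5, 29, 5)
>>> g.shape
(5, 5)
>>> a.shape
(2, 29, 37)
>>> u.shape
(2, 29)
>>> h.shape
(7, 5, 29)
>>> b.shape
(5, 29, 5)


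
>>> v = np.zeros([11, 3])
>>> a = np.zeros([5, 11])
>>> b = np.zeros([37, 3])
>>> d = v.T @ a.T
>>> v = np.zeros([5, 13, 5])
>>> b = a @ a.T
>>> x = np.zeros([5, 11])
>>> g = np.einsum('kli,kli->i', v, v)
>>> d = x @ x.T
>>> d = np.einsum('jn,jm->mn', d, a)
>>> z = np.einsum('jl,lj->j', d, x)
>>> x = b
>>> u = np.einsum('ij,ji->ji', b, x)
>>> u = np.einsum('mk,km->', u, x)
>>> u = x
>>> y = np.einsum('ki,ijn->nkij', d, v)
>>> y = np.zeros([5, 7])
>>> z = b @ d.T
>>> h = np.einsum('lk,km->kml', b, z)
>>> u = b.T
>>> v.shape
(5, 13, 5)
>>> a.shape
(5, 11)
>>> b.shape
(5, 5)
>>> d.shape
(11, 5)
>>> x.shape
(5, 5)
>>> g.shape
(5,)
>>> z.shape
(5, 11)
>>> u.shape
(5, 5)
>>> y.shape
(5, 7)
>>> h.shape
(5, 11, 5)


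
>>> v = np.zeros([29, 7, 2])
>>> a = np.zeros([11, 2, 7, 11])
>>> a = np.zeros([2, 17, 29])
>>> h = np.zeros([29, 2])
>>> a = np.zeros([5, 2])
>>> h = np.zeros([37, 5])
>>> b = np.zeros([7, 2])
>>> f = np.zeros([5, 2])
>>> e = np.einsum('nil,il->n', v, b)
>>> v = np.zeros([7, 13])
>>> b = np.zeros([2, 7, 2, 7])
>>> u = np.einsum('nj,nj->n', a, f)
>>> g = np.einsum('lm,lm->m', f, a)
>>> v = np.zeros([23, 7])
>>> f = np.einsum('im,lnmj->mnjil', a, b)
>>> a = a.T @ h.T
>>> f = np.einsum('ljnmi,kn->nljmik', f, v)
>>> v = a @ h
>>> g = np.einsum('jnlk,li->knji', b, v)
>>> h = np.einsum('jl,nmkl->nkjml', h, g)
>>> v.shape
(2, 5)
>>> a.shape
(2, 37)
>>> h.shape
(7, 2, 37, 7, 5)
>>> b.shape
(2, 7, 2, 7)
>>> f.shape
(7, 2, 7, 5, 2, 23)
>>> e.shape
(29,)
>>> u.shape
(5,)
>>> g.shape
(7, 7, 2, 5)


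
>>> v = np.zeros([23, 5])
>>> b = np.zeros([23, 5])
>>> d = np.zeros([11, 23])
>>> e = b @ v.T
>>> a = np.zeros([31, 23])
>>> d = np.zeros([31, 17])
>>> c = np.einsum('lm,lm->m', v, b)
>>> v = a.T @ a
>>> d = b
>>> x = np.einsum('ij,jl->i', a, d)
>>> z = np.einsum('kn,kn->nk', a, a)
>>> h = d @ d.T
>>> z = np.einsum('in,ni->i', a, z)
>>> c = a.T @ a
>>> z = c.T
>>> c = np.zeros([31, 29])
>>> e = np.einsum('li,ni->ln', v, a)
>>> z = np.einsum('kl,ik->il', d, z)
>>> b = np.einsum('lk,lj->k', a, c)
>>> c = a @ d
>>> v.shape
(23, 23)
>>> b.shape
(23,)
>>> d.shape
(23, 5)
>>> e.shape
(23, 31)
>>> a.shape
(31, 23)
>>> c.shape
(31, 5)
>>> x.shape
(31,)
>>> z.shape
(23, 5)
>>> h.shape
(23, 23)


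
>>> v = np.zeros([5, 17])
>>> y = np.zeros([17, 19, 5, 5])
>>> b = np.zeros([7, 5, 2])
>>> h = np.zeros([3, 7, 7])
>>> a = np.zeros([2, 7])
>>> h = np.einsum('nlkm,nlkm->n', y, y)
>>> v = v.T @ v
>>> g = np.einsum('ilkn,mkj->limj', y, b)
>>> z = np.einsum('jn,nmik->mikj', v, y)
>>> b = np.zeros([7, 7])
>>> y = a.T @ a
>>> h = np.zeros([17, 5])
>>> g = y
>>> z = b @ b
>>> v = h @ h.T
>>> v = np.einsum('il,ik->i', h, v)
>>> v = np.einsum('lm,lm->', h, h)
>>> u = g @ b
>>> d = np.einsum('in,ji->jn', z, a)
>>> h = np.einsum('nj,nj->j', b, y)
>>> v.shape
()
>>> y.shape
(7, 7)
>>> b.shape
(7, 7)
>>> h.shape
(7,)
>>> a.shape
(2, 7)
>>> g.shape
(7, 7)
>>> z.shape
(7, 7)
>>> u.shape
(7, 7)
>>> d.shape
(2, 7)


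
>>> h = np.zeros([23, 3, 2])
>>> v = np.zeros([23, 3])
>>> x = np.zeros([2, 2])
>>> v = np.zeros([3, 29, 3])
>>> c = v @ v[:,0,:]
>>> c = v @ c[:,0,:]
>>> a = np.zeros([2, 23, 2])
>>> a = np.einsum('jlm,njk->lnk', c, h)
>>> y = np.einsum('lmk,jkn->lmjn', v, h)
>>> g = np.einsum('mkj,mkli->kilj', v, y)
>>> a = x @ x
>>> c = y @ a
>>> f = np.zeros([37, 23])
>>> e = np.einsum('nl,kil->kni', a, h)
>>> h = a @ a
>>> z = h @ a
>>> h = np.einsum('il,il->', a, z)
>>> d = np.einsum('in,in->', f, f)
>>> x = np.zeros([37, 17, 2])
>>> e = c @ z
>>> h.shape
()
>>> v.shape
(3, 29, 3)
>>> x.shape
(37, 17, 2)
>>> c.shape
(3, 29, 23, 2)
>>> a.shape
(2, 2)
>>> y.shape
(3, 29, 23, 2)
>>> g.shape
(29, 2, 23, 3)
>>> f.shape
(37, 23)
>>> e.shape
(3, 29, 23, 2)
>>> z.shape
(2, 2)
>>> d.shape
()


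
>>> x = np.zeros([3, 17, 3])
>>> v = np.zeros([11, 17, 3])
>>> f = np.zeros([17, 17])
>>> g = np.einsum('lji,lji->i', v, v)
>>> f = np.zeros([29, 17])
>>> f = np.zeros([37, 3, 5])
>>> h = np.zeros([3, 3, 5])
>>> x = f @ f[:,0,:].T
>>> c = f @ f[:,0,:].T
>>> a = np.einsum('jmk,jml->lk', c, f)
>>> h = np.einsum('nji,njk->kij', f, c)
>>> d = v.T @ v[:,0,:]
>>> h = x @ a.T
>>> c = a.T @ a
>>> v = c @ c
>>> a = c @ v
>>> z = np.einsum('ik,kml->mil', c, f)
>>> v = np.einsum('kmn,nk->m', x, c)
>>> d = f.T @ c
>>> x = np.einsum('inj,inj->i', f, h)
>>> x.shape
(37,)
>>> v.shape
(3,)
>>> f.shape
(37, 3, 5)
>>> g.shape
(3,)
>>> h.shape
(37, 3, 5)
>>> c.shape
(37, 37)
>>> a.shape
(37, 37)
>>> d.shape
(5, 3, 37)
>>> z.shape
(3, 37, 5)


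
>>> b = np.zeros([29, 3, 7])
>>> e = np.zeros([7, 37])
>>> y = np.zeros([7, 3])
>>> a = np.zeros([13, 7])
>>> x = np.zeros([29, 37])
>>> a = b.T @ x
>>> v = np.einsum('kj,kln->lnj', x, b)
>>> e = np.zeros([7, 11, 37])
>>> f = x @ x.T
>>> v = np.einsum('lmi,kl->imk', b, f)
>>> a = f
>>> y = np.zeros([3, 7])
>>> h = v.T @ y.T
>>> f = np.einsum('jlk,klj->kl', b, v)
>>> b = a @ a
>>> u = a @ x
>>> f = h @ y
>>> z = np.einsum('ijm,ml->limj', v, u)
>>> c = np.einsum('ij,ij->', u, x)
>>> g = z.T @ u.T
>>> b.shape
(29, 29)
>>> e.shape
(7, 11, 37)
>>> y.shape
(3, 7)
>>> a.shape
(29, 29)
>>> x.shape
(29, 37)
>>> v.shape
(7, 3, 29)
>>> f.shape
(29, 3, 7)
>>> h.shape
(29, 3, 3)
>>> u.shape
(29, 37)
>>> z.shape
(37, 7, 29, 3)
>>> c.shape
()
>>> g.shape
(3, 29, 7, 29)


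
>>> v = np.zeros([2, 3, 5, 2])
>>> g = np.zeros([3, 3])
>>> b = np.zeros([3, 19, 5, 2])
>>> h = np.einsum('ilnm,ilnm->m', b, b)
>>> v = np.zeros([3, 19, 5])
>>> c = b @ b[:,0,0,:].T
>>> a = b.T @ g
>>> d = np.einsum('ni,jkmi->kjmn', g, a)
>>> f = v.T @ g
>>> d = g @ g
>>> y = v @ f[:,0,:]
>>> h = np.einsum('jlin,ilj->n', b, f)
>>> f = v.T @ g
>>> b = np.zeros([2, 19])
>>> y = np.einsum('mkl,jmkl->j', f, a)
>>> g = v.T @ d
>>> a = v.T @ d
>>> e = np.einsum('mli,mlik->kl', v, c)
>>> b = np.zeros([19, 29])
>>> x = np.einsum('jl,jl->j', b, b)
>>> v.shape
(3, 19, 5)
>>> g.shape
(5, 19, 3)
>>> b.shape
(19, 29)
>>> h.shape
(2,)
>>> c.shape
(3, 19, 5, 3)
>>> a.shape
(5, 19, 3)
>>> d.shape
(3, 3)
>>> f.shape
(5, 19, 3)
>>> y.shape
(2,)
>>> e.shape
(3, 19)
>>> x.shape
(19,)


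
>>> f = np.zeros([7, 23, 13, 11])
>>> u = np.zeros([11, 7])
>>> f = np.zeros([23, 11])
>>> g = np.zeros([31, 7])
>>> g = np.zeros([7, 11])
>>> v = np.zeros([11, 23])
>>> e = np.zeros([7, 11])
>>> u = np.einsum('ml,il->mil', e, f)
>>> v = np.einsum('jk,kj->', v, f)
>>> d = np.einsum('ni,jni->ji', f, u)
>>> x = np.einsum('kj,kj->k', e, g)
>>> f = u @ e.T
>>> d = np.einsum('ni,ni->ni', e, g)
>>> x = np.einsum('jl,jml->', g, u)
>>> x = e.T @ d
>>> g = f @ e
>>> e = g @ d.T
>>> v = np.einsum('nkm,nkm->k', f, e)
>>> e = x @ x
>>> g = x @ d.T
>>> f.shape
(7, 23, 7)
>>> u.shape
(7, 23, 11)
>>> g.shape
(11, 7)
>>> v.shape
(23,)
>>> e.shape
(11, 11)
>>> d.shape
(7, 11)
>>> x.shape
(11, 11)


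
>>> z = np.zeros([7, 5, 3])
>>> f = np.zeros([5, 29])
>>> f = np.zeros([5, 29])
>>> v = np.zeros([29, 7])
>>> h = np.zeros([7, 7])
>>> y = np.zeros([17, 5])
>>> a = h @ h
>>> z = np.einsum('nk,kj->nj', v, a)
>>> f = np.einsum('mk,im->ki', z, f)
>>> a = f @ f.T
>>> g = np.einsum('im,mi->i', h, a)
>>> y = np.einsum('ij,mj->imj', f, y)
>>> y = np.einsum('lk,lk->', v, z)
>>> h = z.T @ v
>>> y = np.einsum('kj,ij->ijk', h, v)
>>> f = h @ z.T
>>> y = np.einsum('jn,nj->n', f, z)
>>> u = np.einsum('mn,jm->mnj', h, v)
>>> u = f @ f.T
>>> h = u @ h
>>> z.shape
(29, 7)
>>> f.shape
(7, 29)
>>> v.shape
(29, 7)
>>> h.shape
(7, 7)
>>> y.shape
(29,)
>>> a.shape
(7, 7)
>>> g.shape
(7,)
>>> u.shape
(7, 7)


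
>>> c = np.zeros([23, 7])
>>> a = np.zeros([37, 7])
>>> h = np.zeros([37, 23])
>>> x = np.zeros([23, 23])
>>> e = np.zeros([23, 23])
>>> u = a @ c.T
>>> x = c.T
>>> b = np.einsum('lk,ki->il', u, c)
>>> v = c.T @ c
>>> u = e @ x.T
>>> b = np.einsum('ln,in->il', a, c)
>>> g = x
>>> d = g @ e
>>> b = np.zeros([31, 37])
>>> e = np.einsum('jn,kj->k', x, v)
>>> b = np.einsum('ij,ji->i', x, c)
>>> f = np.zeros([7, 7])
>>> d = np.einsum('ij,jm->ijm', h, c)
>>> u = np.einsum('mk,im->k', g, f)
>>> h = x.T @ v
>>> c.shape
(23, 7)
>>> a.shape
(37, 7)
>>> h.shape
(23, 7)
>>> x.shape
(7, 23)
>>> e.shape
(7,)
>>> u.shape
(23,)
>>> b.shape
(7,)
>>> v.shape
(7, 7)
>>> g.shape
(7, 23)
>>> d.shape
(37, 23, 7)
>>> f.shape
(7, 7)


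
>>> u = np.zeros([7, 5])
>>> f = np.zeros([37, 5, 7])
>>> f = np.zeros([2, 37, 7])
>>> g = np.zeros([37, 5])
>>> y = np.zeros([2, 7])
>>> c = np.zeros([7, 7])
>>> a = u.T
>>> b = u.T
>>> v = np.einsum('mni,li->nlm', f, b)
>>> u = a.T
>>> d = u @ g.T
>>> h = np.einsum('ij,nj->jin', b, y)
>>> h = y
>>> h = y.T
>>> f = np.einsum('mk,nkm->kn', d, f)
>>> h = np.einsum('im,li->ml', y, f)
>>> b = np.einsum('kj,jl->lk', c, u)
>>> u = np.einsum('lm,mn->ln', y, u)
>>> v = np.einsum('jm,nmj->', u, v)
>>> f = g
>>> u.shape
(2, 5)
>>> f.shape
(37, 5)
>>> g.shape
(37, 5)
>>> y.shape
(2, 7)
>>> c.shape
(7, 7)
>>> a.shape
(5, 7)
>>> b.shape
(5, 7)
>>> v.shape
()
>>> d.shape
(7, 37)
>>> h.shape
(7, 37)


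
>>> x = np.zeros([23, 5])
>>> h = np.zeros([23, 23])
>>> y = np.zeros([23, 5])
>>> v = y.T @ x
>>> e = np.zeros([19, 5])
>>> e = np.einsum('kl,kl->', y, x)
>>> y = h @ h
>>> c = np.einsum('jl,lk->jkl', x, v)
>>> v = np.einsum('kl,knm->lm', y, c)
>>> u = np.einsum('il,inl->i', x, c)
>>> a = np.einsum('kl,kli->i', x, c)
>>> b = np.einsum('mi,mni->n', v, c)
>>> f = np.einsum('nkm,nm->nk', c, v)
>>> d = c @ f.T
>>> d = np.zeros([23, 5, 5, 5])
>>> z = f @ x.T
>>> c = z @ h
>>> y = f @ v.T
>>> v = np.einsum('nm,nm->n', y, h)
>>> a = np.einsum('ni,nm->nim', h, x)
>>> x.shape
(23, 5)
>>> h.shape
(23, 23)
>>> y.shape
(23, 23)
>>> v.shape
(23,)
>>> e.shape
()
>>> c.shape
(23, 23)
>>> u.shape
(23,)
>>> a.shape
(23, 23, 5)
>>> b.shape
(5,)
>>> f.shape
(23, 5)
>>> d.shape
(23, 5, 5, 5)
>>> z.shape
(23, 23)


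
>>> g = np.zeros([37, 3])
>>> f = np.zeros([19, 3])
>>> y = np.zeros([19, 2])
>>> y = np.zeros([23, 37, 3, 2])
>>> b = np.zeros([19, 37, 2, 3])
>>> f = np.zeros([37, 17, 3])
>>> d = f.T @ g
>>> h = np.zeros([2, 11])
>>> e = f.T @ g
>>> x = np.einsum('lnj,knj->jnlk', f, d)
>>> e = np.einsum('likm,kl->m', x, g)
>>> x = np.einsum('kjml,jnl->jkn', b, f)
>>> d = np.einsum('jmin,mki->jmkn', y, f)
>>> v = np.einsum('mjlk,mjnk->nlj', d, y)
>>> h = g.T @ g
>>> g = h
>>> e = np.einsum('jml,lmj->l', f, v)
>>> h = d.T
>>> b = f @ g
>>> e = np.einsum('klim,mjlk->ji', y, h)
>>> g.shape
(3, 3)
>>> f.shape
(37, 17, 3)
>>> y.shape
(23, 37, 3, 2)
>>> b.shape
(37, 17, 3)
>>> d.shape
(23, 37, 17, 2)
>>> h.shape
(2, 17, 37, 23)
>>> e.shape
(17, 3)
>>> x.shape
(37, 19, 17)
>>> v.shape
(3, 17, 37)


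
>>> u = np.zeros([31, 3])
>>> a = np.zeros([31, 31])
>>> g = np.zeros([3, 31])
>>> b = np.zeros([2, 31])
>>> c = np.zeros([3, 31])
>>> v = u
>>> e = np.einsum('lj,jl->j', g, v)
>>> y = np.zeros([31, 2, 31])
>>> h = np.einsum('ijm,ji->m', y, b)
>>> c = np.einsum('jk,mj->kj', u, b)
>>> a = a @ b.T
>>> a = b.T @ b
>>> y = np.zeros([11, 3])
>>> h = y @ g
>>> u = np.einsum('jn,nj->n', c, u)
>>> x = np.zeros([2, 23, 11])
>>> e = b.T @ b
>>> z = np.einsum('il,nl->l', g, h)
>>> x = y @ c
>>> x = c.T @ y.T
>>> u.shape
(31,)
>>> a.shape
(31, 31)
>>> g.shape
(3, 31)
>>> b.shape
(2, 31)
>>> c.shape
(3, 31)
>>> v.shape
(31, 3)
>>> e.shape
(31, 31)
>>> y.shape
(11, 3)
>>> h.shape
(11, 31)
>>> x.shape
(31, 11)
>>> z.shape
(31,)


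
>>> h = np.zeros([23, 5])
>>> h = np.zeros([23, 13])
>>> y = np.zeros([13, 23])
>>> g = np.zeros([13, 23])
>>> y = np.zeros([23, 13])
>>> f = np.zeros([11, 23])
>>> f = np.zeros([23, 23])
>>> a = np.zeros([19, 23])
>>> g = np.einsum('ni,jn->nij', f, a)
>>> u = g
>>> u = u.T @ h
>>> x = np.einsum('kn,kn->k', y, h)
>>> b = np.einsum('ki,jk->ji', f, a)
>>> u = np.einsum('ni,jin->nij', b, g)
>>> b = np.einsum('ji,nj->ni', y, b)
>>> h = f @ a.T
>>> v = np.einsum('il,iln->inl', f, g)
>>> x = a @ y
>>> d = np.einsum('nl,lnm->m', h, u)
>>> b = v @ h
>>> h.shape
(23, 19)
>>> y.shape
(23, 13)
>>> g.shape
(23, 23, 19)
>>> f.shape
(23, 23)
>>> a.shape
(19, 23)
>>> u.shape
(19, 23, 23)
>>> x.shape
(19, 13)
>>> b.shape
(23, 19, 19)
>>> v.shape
(23, 19, 23)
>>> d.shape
(23,)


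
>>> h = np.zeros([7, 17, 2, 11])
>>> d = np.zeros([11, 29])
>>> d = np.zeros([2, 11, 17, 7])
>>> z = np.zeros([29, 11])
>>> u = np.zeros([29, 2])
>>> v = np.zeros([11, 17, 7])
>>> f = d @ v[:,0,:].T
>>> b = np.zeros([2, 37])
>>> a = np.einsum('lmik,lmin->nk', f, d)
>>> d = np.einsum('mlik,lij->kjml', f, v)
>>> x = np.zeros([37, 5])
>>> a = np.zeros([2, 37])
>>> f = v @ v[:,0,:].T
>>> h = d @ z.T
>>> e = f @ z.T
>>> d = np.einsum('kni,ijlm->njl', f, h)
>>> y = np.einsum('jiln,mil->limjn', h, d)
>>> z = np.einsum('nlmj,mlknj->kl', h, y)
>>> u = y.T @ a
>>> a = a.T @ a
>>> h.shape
(11, 7, 2, 29)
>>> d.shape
(17, 7, 2)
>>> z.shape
(17, 7)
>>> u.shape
(29, 11, 17, 7, 37)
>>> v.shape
(11, 17, 7)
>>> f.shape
(11, 17, 11)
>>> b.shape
(2, 37)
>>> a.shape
(37, 37)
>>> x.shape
(37, 5)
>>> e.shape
(11, 17, 29)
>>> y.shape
(2, 7, 17, 11, 29)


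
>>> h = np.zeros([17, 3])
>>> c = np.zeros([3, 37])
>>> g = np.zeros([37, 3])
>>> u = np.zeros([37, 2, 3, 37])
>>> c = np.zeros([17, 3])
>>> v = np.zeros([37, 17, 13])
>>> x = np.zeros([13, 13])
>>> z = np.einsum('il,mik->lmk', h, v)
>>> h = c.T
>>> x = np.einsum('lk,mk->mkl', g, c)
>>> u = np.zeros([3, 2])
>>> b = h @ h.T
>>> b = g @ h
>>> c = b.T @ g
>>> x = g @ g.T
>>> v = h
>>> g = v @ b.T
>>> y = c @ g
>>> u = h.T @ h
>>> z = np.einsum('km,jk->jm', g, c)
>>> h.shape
(3, 17)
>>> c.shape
(17, 3)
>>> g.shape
(3, 37)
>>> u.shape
(17, 17)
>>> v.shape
(3, 17)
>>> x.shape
(37, 37)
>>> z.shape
(17, 37)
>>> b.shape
(37, 17)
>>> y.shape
(17, 37)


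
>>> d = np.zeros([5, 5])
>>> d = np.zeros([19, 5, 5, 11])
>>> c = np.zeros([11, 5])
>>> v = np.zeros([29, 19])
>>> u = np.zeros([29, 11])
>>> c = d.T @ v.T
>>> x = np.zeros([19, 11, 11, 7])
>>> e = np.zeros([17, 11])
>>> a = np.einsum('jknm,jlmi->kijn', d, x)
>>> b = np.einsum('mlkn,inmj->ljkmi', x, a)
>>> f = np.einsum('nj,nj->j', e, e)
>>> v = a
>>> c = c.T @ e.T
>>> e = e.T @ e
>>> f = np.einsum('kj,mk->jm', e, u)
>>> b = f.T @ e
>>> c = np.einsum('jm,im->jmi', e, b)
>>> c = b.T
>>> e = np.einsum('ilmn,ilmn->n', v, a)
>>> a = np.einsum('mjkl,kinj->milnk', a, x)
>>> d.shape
(19, 5, 5, 11)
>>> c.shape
(11, 29)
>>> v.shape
(5, 7, 19, 5)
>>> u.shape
(29, 11)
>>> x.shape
(19, 11, 11, 7)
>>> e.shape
(5,)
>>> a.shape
(5, 11, 5, 11, 19)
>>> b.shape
(29, 11)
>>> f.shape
(11, 29)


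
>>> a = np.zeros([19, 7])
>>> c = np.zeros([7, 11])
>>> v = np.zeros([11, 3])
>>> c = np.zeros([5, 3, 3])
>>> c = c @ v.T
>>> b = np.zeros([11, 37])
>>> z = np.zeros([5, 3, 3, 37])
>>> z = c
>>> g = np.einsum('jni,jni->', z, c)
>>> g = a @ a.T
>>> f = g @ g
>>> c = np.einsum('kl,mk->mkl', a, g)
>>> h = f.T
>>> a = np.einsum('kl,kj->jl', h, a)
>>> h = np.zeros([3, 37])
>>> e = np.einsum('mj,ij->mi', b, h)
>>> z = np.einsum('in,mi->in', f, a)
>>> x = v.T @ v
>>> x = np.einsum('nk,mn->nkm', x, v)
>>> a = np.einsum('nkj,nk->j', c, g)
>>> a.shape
(7,)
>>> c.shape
(19, 19, 7)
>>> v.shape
(11, 3)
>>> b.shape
(11, 37)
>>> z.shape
(19, 19)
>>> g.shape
(19, 19)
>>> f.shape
(19, 19)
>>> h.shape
(3, 37)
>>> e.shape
(11, 3)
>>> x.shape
(3, 3, 11)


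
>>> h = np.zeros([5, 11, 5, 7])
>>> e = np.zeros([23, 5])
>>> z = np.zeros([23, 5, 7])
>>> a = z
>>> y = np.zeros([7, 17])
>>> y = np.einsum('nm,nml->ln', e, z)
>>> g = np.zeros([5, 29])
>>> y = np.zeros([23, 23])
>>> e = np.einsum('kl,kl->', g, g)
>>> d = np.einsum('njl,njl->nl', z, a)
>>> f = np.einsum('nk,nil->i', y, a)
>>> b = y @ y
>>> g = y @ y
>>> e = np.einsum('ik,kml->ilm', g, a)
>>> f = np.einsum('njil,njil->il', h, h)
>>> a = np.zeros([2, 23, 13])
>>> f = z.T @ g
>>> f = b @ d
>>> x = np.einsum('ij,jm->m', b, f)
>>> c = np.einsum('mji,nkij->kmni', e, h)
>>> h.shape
(5, 11, 5, 7)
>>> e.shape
(23, 7, 5)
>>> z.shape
(23, 5, 7)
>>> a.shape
(2, 23, 13)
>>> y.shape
(23, 23)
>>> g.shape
(23, 23)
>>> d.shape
(23, 7)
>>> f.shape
(23, 7)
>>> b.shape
(23, 23)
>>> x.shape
(7,)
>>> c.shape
(11, 23, 5, 5)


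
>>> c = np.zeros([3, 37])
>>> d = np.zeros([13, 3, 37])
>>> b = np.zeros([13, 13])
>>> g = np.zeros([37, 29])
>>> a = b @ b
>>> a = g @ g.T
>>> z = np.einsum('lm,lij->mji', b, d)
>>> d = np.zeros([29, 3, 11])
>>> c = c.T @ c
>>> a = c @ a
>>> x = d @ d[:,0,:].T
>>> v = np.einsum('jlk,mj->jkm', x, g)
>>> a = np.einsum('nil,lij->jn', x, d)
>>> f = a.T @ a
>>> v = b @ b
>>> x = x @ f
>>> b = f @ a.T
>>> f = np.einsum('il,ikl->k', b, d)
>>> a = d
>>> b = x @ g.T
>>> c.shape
(37, 37)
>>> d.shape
(29, 3, 11)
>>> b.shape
(29, 3, 37)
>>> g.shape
(37, 29)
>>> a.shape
(29, 3, 11)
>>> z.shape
(13, 37, 3)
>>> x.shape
(29, 3, 29)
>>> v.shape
(13, 13)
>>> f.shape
(3,)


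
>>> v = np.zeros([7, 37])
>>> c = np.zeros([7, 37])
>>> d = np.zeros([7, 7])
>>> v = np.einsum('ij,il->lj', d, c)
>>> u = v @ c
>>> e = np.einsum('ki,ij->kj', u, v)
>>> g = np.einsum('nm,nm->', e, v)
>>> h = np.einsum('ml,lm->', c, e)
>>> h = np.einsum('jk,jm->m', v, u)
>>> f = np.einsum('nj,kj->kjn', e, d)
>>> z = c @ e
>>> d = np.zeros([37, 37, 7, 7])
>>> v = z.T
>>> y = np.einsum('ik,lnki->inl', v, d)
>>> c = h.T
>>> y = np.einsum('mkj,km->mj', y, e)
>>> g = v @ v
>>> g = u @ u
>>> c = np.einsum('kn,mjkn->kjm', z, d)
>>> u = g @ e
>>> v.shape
(7, 7)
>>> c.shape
(7, 37, 37)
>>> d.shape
(37, 37, 7, 7)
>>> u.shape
(37, 7)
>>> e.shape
(37, 7)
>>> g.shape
(37, 37)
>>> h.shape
(37,)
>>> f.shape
(7, 7, 37)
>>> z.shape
(7, 7)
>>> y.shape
(7, 37)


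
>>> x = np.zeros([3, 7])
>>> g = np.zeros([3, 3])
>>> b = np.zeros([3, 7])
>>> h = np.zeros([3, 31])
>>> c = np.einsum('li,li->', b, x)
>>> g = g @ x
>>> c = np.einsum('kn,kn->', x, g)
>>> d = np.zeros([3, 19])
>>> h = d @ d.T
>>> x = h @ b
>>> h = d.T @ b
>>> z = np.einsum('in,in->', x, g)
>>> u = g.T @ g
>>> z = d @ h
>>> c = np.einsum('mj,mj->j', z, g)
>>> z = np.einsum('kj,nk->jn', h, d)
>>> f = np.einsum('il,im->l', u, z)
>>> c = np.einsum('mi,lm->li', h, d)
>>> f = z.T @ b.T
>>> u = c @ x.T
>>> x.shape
(3, 7)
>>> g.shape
(3, 7)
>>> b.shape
(3, 7)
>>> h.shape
(19, 7)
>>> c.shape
(3, 7)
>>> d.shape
(3, 19)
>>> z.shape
(7, 3)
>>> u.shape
(3, 3)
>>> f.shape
(3, 3)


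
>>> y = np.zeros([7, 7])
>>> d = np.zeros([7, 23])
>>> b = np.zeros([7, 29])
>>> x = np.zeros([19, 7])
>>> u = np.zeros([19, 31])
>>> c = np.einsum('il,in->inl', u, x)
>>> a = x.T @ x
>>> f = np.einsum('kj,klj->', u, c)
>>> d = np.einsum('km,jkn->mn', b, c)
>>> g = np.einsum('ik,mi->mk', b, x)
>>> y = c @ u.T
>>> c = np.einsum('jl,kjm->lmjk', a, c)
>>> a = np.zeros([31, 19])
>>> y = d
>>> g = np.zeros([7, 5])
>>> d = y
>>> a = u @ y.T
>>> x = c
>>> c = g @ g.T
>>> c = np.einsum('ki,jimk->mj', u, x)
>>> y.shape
(29, 31)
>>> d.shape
(29, 31)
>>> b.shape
(7, 29)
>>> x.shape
(7, 31, 7, 19)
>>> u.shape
(19, 31)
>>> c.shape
(7, 7)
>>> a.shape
(19, 29)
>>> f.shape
()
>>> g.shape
(7, 5)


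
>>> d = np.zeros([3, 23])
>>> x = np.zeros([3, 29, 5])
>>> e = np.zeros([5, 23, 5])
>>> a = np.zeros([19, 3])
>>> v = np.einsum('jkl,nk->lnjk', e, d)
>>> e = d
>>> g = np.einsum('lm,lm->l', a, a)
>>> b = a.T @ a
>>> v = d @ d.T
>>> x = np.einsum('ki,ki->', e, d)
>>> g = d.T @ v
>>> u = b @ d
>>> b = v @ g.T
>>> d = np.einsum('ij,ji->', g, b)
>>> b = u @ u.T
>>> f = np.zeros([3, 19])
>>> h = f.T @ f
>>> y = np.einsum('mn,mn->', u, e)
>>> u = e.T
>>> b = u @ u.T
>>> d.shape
()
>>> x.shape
()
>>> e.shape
(3, 23)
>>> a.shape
(19, 3)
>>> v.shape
(3, 3)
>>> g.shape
(23, 3)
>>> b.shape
(23, 23)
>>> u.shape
(23, 3)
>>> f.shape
(3, 19)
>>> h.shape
(19, 19)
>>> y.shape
()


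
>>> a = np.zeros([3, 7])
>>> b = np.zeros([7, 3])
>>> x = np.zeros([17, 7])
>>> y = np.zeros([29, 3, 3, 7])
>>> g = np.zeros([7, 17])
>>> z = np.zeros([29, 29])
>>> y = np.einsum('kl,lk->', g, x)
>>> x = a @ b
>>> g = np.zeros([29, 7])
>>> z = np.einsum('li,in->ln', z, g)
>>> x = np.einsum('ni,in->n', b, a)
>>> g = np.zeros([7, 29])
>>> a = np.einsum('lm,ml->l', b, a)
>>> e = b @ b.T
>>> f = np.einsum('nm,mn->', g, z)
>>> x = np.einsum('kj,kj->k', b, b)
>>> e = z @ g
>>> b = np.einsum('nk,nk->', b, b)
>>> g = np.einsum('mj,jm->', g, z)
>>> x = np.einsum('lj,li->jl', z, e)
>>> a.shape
(7,)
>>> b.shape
()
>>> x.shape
(7, 29)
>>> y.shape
()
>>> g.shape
()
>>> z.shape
(29, 7)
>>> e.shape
(29, 29)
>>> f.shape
()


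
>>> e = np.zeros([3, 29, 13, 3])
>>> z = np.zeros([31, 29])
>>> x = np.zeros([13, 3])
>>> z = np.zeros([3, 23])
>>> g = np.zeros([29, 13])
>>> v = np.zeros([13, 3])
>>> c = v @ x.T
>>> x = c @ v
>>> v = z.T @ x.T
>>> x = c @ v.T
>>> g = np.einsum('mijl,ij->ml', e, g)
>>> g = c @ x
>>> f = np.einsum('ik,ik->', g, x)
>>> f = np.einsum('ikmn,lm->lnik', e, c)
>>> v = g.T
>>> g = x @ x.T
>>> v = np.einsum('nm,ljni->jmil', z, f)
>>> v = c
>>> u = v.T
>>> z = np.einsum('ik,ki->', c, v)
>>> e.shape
(3, 29, 13, 3)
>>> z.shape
()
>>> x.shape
(13, 23)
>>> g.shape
(13, 13)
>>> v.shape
(13, 13)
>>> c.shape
(13, 13)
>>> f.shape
(13, 3, 3, 29)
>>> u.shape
(13, 13)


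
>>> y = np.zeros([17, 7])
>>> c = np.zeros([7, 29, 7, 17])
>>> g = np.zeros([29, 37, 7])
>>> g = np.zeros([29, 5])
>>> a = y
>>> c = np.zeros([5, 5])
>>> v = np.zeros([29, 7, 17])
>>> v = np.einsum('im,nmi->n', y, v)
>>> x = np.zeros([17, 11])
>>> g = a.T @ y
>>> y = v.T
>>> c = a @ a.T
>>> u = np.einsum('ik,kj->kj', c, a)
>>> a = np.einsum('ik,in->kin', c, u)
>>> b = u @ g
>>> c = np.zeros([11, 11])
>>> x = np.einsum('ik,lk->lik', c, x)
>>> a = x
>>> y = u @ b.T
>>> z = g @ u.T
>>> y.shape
(17, 17)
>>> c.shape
(11, 11)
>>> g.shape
(7, 7)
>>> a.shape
(17, 11, 11)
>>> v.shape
(29,)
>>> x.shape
(17, 11, 11)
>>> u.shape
(17, 7)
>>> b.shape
(17, 7)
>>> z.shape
(7, 17)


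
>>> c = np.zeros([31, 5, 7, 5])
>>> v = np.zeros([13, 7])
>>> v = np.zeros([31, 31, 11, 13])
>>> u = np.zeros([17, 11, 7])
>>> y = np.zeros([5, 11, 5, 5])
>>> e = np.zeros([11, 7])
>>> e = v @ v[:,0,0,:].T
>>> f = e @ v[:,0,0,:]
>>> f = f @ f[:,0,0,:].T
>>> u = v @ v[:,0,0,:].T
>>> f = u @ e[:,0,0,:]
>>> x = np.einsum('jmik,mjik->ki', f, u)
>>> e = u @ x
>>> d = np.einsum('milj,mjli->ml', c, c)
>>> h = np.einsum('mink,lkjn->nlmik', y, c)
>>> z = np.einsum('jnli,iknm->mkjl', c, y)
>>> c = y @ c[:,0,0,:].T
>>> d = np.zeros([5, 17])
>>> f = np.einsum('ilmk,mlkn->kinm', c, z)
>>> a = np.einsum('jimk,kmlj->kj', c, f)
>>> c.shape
(5, 11, 5, 31)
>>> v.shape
(31, 31, 11, 13)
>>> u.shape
(31, 31, 11, 31)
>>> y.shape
(5, 11, 5, 5)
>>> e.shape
(31, 31, 11, 11)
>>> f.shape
(31, 5, 7, 5)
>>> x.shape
(31, 11)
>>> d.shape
(5, 17)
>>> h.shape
(5, 31, 5, 11, 5)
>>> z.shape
(5, 11, 31, 7)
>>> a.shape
(31, 5)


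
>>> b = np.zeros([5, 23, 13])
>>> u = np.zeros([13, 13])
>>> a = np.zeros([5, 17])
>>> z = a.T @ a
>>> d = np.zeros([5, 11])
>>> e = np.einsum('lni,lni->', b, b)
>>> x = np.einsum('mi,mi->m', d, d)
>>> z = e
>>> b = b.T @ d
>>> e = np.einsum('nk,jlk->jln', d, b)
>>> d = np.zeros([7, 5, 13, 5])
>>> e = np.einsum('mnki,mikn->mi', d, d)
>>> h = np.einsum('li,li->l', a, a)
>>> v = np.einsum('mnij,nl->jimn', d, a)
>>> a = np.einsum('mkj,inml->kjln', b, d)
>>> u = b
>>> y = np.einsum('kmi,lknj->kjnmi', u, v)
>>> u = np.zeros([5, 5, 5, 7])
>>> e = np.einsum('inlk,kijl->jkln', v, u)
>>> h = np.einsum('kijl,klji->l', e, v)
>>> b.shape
(13, 23, 11)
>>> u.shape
(5, 5, 5, 7)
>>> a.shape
(23, 11, 5, 5)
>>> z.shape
()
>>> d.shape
(7, 5, 13, 5)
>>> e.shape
(5, 5, 7, 13)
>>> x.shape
(5,)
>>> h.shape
(13,)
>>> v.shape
(5, 13, 7, 5)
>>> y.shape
(13, 5, 7, 23, 11)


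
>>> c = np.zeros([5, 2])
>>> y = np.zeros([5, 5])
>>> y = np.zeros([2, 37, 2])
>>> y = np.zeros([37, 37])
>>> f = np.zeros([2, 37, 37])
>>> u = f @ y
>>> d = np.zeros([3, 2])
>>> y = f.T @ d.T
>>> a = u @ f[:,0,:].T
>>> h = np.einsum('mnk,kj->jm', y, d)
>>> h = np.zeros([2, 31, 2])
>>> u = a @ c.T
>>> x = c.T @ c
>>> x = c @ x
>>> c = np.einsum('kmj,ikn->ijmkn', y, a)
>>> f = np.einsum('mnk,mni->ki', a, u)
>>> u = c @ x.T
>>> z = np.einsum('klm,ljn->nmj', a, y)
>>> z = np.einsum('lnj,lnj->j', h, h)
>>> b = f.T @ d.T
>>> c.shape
(2, 3, 37, 37, 2)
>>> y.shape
(37, 37, 3)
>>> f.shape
(2, 5)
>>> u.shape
(2, 3, 37, 37, 5)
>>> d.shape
(3, 2)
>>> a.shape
(2, 37, 2)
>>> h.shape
(2, 31, 2)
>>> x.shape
(5, 2)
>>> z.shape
(2,)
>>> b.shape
(5, 3)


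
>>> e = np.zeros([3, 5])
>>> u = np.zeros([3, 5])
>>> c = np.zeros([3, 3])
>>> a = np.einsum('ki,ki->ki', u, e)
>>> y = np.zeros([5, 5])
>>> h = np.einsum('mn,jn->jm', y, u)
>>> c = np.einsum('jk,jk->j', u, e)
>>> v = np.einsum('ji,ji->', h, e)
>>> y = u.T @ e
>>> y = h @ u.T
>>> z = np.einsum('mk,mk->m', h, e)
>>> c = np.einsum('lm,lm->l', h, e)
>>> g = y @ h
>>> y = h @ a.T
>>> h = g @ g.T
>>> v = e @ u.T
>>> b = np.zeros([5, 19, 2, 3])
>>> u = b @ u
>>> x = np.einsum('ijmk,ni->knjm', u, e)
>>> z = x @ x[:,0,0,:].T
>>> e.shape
(3, 5)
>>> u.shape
(5, 19, 2, 5)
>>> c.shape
(3,)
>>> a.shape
(3, 5)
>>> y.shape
(3, 3)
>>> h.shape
(3, 3)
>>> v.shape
(3, 3)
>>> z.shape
(5, 3, 19, 5)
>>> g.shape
(3, 5)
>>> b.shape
(5, 19, 2, 3)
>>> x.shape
(5, 3, 19, 2)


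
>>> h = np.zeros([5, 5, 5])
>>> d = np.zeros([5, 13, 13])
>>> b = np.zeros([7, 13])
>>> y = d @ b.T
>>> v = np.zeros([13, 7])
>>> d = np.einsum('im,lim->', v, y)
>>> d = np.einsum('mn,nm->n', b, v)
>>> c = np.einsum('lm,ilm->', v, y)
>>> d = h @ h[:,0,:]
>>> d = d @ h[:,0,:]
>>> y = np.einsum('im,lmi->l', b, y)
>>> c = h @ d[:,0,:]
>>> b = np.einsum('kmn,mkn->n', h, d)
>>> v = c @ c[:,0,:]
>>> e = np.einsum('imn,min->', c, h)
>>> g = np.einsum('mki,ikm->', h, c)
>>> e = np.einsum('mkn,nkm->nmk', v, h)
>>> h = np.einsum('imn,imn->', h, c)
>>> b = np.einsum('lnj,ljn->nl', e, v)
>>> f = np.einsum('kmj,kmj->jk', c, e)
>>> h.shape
()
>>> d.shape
(5, 5, 5)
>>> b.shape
(5, 5)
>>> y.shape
(5,)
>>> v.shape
(5, 5, 5)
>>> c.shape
(5, 5, 5)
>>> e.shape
(5, 5, 5)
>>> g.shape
()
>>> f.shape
(5, 5)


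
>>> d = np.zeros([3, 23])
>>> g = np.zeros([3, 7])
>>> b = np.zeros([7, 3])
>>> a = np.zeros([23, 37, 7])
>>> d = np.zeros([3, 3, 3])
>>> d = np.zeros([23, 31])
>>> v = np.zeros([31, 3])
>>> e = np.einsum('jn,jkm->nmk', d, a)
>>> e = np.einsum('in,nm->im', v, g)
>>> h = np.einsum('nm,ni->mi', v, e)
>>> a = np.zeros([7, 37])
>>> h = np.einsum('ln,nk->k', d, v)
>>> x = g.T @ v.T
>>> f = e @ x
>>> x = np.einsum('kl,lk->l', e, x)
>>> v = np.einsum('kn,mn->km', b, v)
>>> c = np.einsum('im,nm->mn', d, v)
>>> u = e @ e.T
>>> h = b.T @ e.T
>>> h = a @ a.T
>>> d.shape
(23, 31)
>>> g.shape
(3, 7)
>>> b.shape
(7, 3)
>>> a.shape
(7, 37)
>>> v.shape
(7, 31)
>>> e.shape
(31, 7)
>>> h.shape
(7, 7)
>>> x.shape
(7,)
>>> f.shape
(31, 31)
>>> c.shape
(31, 7)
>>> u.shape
(31, 31)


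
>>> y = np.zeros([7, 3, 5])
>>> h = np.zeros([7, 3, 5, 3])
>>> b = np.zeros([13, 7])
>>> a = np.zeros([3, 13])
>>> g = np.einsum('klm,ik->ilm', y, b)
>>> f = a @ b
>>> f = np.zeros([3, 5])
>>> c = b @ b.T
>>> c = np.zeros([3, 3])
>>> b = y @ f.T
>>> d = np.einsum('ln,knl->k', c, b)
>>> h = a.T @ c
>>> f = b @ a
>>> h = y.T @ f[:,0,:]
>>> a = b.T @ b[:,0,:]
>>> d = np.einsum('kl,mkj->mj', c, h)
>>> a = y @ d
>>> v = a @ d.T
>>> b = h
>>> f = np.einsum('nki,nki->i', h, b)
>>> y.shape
(7, 3, 5)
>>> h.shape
(5, 3, 13)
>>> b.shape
(5, 3, 13)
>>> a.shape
(7, 3, 13)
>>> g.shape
(13, 3, 5)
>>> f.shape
(13,)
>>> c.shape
(3, 3)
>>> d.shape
(5, 13)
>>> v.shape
(7, 3, 5)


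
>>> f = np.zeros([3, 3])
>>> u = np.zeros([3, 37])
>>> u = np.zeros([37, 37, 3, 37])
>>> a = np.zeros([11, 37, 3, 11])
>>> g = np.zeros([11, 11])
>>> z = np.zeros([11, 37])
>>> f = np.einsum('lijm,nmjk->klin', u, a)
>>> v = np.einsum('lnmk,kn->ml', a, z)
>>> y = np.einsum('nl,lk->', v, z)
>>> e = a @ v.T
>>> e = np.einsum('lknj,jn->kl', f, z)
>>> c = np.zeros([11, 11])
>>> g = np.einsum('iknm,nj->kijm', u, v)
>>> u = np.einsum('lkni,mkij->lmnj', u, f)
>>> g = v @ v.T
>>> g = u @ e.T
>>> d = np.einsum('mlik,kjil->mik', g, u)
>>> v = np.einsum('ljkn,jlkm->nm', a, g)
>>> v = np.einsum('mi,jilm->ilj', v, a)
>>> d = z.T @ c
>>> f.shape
(11, 37, 37, 11)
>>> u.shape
(37, 11, 3, 11)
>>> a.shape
(11, 37, 3, 11)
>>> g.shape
(37, 11, 3, 37)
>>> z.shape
(11, 37)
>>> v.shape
(37, 3, 11)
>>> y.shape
()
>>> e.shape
(37, 11)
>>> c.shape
(11, 11)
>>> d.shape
(37, 11)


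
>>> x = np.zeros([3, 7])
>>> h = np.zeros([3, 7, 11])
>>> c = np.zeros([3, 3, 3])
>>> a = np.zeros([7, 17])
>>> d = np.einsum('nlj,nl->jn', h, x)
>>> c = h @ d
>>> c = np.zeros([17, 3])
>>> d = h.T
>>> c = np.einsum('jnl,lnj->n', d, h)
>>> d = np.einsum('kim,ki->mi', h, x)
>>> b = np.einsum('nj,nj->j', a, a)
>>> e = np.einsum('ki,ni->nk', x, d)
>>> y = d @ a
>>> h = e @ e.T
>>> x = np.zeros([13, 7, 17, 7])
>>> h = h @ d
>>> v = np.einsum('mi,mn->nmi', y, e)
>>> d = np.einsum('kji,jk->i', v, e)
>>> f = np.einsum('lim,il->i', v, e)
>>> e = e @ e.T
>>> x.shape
(13, 7, 17, 7)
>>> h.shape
(11, 7)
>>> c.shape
(7,)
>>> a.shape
(7, 17)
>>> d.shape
(17,)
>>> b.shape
(17,)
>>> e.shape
(11, 11)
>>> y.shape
(11, 17)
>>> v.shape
(3, 11, 17)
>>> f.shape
(11,)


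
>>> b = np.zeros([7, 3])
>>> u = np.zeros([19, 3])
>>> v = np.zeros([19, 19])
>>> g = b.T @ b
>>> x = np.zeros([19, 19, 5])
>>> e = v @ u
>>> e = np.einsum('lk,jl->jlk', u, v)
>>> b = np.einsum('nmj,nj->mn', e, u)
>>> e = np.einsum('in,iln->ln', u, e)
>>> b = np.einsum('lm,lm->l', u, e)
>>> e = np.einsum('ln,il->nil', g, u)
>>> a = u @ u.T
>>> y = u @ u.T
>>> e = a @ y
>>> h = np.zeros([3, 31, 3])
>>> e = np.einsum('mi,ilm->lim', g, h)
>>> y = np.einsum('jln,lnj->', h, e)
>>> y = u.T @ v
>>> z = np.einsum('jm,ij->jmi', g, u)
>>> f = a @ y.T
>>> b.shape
(19,)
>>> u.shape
(19, 3)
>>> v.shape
(19, 19)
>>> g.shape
(3, 3)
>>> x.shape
(19, 19, 5)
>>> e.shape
(31, 3, 3)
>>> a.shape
(19, 19)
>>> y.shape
(3, 19)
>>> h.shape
(3, 31, 3)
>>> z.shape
(3, 3, 19)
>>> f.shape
(19, 3)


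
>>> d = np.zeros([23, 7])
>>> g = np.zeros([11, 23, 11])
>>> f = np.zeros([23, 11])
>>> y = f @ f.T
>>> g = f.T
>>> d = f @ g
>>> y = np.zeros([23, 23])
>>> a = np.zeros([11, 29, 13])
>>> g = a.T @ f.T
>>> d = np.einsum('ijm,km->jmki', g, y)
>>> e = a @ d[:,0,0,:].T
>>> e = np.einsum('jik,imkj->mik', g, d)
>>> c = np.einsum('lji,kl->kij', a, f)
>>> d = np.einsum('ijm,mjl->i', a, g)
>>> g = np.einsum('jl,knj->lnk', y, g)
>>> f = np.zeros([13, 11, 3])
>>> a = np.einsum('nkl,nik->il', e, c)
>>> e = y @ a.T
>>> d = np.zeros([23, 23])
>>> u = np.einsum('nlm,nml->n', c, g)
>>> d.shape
(23, 23)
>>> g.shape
(23, 29, 13)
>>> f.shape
(13, 11, 3)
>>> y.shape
(23, 23)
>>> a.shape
(13, 23)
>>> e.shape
(23, 13)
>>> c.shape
(23, 13, 29)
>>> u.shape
(23,)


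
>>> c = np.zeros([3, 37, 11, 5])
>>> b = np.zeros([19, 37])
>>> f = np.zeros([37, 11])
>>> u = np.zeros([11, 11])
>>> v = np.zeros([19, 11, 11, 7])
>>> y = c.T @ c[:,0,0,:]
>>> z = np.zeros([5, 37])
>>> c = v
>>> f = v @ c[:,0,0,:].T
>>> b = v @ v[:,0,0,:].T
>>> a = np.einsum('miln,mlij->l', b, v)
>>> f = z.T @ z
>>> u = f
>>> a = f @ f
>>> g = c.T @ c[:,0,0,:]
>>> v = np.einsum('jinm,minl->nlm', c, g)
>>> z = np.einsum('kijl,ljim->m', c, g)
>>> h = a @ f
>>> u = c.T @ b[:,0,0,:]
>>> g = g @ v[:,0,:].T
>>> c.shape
(19, 11, 11, 7)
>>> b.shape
(19, 11, 11, 19)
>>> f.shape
(37, 37)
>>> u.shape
(7, 11, 11, 19)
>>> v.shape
(11, 7, 7)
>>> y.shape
(5, 11, 37, 5)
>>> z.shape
(7,)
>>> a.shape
(37, 37)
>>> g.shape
(7, 11, 11, 11)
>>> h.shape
(37, 37)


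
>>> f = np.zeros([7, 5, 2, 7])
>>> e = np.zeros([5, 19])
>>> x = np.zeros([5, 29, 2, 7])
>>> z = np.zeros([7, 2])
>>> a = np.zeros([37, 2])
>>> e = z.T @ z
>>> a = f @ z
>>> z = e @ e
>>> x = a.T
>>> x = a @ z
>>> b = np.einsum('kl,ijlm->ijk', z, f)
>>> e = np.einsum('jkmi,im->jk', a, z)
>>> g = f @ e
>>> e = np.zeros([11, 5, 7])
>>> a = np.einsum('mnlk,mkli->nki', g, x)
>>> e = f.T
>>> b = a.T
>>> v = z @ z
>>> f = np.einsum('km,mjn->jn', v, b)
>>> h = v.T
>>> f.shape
(5, 5)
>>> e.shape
(7, 2, 5, 7)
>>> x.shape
(7, 5, 2, 2)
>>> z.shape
(2, 2)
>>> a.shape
(5, 5, 2)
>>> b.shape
(2, 5, 5)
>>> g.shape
(7, 5, 2, 5)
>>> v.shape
(2, 2)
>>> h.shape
(2, 2)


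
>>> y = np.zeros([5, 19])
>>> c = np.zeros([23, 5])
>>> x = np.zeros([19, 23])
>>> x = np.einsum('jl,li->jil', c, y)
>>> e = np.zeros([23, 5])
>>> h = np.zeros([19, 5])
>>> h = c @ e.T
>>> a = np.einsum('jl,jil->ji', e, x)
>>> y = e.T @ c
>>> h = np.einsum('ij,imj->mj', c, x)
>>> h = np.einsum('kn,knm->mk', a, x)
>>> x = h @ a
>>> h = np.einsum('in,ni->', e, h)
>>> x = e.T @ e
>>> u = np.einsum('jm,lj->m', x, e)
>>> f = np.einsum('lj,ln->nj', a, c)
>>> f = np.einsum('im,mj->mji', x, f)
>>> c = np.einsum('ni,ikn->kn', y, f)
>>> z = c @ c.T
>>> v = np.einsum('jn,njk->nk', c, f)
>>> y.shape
(5, 5)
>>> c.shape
(19, 5)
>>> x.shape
(5, 5)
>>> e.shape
(23, 5)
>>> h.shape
()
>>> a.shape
(23, 19)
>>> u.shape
(5,)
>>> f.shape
(5, 19, 5)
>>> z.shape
(19, 19)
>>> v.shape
(5, 5)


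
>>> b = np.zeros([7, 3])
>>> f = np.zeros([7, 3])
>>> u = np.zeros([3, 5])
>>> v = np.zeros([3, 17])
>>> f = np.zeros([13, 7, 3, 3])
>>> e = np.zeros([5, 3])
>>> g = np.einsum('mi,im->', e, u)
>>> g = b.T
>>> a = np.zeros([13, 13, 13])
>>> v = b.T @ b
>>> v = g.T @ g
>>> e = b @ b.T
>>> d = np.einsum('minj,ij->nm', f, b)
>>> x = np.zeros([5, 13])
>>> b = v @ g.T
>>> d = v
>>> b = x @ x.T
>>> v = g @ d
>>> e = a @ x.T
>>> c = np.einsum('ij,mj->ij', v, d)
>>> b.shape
(5, 5)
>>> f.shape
(13, 7, 3, 3)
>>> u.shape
(3, 5)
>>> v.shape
(3, 7)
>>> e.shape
(13, 13, 5)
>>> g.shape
(3, 7)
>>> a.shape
(13, 13, 13)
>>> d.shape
(7, 7)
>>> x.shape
(5, 13)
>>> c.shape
(3, 7)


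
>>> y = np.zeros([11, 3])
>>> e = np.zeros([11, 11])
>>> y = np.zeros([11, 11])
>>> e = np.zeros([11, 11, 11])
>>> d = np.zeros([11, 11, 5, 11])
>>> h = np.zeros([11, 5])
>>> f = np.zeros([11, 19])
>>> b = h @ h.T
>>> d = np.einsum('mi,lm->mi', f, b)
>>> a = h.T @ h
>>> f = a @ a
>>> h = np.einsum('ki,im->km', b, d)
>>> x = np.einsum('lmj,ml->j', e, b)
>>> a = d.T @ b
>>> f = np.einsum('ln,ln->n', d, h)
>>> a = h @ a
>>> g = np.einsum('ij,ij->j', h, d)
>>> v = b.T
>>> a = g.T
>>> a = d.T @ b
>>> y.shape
(11, 11)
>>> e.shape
(11, 11, 11)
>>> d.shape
(11, 19)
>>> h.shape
(11, 19)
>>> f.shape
(19,)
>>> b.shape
(11, 11)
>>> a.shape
(19, 11)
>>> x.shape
(11,)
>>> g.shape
(19,)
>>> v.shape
(11, 11)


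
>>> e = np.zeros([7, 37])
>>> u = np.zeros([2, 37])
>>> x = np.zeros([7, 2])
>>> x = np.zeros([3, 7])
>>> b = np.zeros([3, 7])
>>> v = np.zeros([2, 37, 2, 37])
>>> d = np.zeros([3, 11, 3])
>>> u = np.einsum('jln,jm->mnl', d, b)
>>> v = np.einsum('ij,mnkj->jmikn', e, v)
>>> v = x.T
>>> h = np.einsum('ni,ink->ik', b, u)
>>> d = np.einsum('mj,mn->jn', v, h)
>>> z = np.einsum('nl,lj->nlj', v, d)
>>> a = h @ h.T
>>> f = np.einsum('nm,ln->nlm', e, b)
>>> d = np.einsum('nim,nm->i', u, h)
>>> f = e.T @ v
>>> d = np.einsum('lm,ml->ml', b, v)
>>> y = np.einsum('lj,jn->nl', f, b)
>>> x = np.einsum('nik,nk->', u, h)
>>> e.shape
(7, 37)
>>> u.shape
(7, 3, 11)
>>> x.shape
()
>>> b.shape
(3, 7)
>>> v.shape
(7, 3)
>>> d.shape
(7, 3)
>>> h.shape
(7, 11)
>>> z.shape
(7, 3, 11)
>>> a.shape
(7, 7)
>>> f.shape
(37, 3)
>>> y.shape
(7, 37)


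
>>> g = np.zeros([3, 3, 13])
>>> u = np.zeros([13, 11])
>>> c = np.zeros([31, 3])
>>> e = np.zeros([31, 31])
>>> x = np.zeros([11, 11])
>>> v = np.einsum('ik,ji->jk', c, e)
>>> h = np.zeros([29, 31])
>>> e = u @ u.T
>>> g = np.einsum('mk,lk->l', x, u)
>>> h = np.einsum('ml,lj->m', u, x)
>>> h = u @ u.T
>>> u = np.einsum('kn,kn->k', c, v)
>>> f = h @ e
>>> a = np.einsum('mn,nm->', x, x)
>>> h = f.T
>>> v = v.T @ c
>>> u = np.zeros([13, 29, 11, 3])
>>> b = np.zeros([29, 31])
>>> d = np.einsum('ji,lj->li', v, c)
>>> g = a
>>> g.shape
()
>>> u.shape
(13, 29, 11, 3)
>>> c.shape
(31, 3)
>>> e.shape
(13, 13)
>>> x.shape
(11, 11)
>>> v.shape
(3, 3)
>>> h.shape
(13, 13)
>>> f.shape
(13, 13)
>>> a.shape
()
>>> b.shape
(29, 31)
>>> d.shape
(31, 3)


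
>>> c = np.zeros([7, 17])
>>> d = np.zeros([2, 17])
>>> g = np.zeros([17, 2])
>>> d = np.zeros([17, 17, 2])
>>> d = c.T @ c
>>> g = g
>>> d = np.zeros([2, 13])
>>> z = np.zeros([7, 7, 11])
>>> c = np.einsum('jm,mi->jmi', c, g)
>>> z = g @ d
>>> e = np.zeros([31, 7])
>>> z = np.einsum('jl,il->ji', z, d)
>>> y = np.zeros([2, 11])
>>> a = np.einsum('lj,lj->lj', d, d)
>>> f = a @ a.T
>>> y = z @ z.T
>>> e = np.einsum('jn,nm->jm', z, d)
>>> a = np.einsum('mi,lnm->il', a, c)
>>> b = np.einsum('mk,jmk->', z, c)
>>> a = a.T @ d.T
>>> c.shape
(7, 17, 2)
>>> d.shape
(2, 13)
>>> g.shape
(17, 2)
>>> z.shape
(17, 2)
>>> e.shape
(17, 13)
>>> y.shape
(17, 17)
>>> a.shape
(7, 2)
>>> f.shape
(2, 2)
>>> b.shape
()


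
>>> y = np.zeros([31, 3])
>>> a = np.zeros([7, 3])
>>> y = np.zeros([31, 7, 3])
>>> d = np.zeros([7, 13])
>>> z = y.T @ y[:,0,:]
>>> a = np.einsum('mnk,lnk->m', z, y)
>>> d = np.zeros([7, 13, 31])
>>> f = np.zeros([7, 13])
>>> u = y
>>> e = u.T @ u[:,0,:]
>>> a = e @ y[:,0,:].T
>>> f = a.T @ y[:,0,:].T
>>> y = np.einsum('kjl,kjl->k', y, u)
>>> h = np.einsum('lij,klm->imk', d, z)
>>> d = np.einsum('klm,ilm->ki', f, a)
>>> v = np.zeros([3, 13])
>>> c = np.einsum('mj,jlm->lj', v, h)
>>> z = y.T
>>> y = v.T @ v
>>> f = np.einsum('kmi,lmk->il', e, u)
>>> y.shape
(13, 13)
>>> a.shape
(3, 7, 31)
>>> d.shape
(31, 3)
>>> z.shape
(31,)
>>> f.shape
(3, 31)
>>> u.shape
(31, 7, 3)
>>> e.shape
(3, 7, 3)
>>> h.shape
(13, 3, 3)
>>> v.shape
(3, 13)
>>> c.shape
(3, 13)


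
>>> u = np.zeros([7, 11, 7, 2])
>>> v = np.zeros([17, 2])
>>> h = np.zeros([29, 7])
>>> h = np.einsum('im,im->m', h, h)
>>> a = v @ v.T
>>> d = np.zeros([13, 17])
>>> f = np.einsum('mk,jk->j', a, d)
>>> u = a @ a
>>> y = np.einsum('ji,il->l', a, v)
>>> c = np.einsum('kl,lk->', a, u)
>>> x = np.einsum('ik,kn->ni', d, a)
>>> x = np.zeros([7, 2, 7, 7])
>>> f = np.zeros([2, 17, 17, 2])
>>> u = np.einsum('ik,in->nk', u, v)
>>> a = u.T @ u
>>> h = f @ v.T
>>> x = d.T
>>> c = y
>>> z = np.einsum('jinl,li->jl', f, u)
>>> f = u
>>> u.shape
(2, 17)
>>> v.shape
(17, 2)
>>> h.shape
(2, 17, 17, 17)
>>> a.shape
(17, 17)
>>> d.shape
(13, 17)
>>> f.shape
(2, 17)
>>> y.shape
(2,)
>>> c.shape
(2,)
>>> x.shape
(17, 13)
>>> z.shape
(2, 2)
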